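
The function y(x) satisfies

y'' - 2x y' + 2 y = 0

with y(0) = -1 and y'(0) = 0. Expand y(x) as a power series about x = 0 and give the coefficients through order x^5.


Ansatz: y(x) = sum_{n>=0} a_n x^n, so y'(x) = sum_{n>=1} n a_n x^(n-1) and y''(x) = sum_{n>=2} n(n-1) a_n x^(n-2).
Substitute into P(x) y'' + Q(x) y' + R(x) y = 0 with P(x) = 1, Q(x) = -2x, R(x) = 2, and match powers of x.
Initial conditions: a_0 = -1, a_1 = 0.
Setting the coefficient of each power of x to zero and solving order by order (substituting the coefficients already found):
  x^0: 2 a_2 + 2 a_0 = 0  ->  2 a_2 = -2 a_0 = 2  ->  a_2 = 1
  x^1: 6 a_3 = 0  ->  a_3 = 0
  x^2: 12 a_4 - 2 a_2 = 0  ->  12 a_4 = 2 a_2 = 2  ->  a_4 = 1/6
  x^3: 20 a_5 - 4 a_3 = 0  ->  20 a_5 = 4 a_3 = 0  ->  a_5 = 0
Truncated series: y(x) = -1 + x^2 + (1/6) x^4 + O(x^6).

a_0 = -1; a_1 = 0; a_2 = 1; a_3 = 0; a_4 = 1/6; a_5 = 0


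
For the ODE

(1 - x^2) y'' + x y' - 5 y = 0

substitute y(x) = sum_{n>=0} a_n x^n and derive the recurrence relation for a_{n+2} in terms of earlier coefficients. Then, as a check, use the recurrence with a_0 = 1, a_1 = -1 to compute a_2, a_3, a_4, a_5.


Substitute y = sum_n a_n x^n.
(1 - 1 x^2) y'' contributes (n+2)(n+1) a_{n+2} - n(n-1) a_n at x^n.
x y'(x) contributes n a_n at x^n.
-5 y(x) contributes -5 a_n at x^n.
Matching x^n: (n+2)(n+1) a_{n+2} + (-n(n-1) + n - 5) a_n = 0.
Thus a_{n+2} = (n(n-1) - n + 5) / ((n+1)(n+2)) * a_n.

Check with a_0 = 1, a_1 = -1 (apply the recurrence for n = 0, 1, 2, 3): a_0 = 1, a_1 = -1, a_2 = 5/2, a_3 = -2/3, a_4 = 25/24, a_5 = -4/15.

a_(n+2) = (n(n-1) - n + 5) / ((n+1)(n+2)) * a_n; check: a_0 = 1, a_1 = -1, a_2 = 5/2, a_3 = -2/3, a_4 = 25/24, a_5 = -4/15


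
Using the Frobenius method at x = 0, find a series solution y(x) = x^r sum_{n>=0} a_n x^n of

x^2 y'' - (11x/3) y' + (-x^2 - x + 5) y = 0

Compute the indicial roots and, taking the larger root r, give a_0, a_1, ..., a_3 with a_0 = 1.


Write in Frobenius form y'' + (p(x)/x) y' + (q(x)/x^2) y = 0:
  p(x) = -11/3,  q(x) = -x^2 - x + 5.
Indicial equation: r(r-1) + (-11/3) r + (5) = 0 -> roots r_1 = 3, r_2 = 5/3.
Take r = r_1 = 3. Let y(x) = x^r sum_{n>=0} a_n x^n with a_0 = 1.
Substitute y = x^r sum a_n x^n and match x^{r+n}. The recurrence is
  D(n) a_n - 1 a_{n-1} - 1 a_{n-2} = 0,  where D(n) = (r+n)(r+n-1) + (-11/3)(r+n) + (5).
  a_n = [1 a_{n-1} + 1 a_{n-2}] / D(n).
Since the indicial polynomial factors as (r - r_1)(r - r_2), D(n) = (r_1 + n - r_1)(r_1 + n - r_2) = n(n + 4/3).
Evaluating step by step (a_0 = 1):
  n = 1: D(1) = 1(1 + 4/3) = 7/3; numerator = 1(1) = 1; a_1 = (1)/(7/3) = 3/7
  n = 2: D(2) = 2(2 + 4/3) = 20/3; numerator = 1(3/7) + 1(1) = 10/7; a_2 = (10/7)/(20/3) = 3/14
  n = 3: D(3) = 3(3 + 4/3) = 13; numerator = 1(3/14) + 1(3/7) = 9/14; a_3 = (9/14)/(13) = 9/182

r = 3; a_0 = 1; a_1 = 3/7; a_2 = 3/14; a_3 = 9/182


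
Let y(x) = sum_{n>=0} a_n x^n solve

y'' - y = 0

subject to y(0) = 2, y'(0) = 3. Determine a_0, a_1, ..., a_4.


Ansatz: y(x) = sum_{n>=0} a_n x^n, so y'(x) = sum_{n>=1} n a_n x^(n-1) and y''(x) = sum_{n>=2} n(n-1) a_n x^(n-2).
Substitute into P(x) y'' + Q(x) y' + R(x) y = 0 with P(x) = 1, Q(x) = 0, R(x) = -1, and match powers of x.
Initial conditions: a_0 = 2, a_1 = 3.
Setting the coefficient of each power of x to zero and solving order by order (substituting the coefficients already found):
  x^0: 2 a_2 - a_0 = 0  ->  2 a_2 = a_0 = 2  ->  a_2 = 1
  x^1: 6 a_3 - a_1 = 0  ->  6 a_3 = a_1 = 3  ->  a_3 = 1/2
  x^2: 12 a_4 - a_2 = 0  ->  12 a_4 = a_2 = 1  ->  a_4 = 1/12
Truncated series: y(x) = 2 + 3 x + x^2 + (1/2) x^3 + (1/12) x^4 + O(x^5).

a_0 = 2; a_1 = 3; a_2 = 1; a_3 = 1/2; a_4 = 1/12


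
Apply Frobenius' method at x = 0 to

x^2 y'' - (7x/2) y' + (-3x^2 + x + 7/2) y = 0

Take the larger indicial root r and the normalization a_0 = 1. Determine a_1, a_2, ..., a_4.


Write in Frobenius form y'' + (p(x)/x) y' + (q(x)/x^2) y = 0:
  p(x) = -7/2,  q(x) = -3x^2 + x + 7/2.
Indicial equation: r(r-1) + (-7/2) r + (7/2) = 0 -> roots r_1 = 7/2, r_2 = 1.
Take r = r_1 = 7/2. Let y(x) = x^r sum_{n>=0} a_n x^n with a_0 = 1.
Substitute y = x^r sum a_n x^n and match x^{r+n}. The recurrence is
  D(n) a_n + 1 a_{n-1} - 3 a_{n-2} = 0,  where D(n) = (r+n)(r+n-1) + (-7/2)(r+n) + (7/2).
  a_n = [-1 a_{n-1} + 3 a_{n-2}] / D(n).
Since the indicial polynomial factors as (r - r_1)(r - r_2), D(n) = (r_1 + n - r_1)(r_1 + n - r_2) = n(n + 5/2).
Evaluating step by step (a_0 = 1):
  n = 1: D(1) = 1(1 + 5/2) = 7/2; numerator = -1(1) = -1; a_1 = (-1)/(7/2) = -2/7
  n = 2: D(2) = 2(2 + 5/2) = 9; numerator = -1(-2/7) + 3(1) = 23/7; a_2 = (23/7)/(9) = 23/63
  n = 3: D(3) = 3(3 + 5/2) = 33/2; numerator = -1(23/63) + 3(-2/7) = -11/9; a_3 = (-11/9)/(33/2) = -2/27
  n = 4: D(4) = 4(4 + 5/2) = 26; numerator = -1(-2/27) + 3(23/63) = 221/189; a_4 = (221/189)/(26) = 17/378

r = 7/2; a_0 = 1; a_1 = -2/7; a_2 = 23/63; a_3 = -2/27; a_4 = 17/378


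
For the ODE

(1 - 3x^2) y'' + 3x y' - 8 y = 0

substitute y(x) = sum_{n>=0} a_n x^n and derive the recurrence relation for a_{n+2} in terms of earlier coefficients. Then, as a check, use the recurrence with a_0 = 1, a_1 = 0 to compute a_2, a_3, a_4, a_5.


Substitute y = sum_n a_n x^n.
(1 - 3 x^2) y'' contributes (n+2)(n+1) a_{n+2} - 3 n(n-1) a_n at x^n.
3 x y'(x) contributes 3 n a_n at x^n.
-8 y(x) contributes -8 a_n at x^n.
Matching x^n: (n+2)(n+1) a_{n+2} + (-3 n(n-1) + 3 n - 8) a_n = 0.
Thus a_{n+2} = (3 n(n-1) - 3 n + 8) / ((n+1)(n+2)) * a_n.

Check with a_0 = 1, a_1 = 0 (apply the recurrence for n = 0, 1, 2, 3): a_0 = 1, a_1 = 0, a_2 = 4, a_3 = 0, a_4 = 8/3, a_5 = 0.

a_(n+2) = (3 n(n-1) - 3 n + 8) / ((n+1)(n+2)) * a_n; check: a_0 = 1, a_1 = 0, a_2 = 4, a_3 = 0, a_4 = 8/3, a_5 = 0


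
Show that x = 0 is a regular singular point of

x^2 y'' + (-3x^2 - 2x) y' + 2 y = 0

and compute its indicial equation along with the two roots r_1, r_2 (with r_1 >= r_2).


Divide by x^2 to reach normal form y'' + P_1(x) y' + P_2(x) y = 0 with P_1(x) = -3 - 2/x and P_2(x) = 2/x^2.
x = 0 is a singular point because the y'-coefficient -3 - 2/x has a pole at x = 0 and the y-coefficient 2/x^2 has a pole at x = 0.
It is a regular singular point because x P_1(x) = p(x) = -3x - 2 and x^2 P_2(x) = q(x) = 2 are polynomials, hence analytic at x = 0.
p(0) = -2,  q(0) = 2.
Indicial equation: r(r-1) + p(0) r + q(0) = 0, i.e. r^2 + (p(0) - 1) r + q(0) = 0, i.e. r^2 - 3 r + 2 = 0.
Discriminant: (-3)^2 - 4(2) = 1, so r = (3 ± 1)/2.
Solving: r_1 = 2, r_2 = 1.

indicial: r^2 - 3 r + 2 = 0; roots r_1 = 2, r_2 = 1


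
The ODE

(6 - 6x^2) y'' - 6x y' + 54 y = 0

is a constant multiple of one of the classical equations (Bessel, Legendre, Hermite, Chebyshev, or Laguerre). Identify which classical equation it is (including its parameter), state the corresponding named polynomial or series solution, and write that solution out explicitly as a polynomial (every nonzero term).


All three coefficients share the factor 6; dividing through by 6 gives  (1 - x^2) y'' - x y' + 9 y = 0.
This matches the Chebyshev equation (1 - x^2) y'' - x y' + n^2 y = 0 (note the -x y' term, not -2x y') with n^2 = 9, so n = 3; the polynomial solution is T_3(x).
With y = sum_k a_k x^k, matching x^k gives (k+2)(k+1) a_{k+2} = (k^2 - n^2) a_k = (k - 3)(k + 3) a_k. The right side vanishes at k = 3, so the series with the parity of 3 terminates at degree 3.
Standard normalization: leading coefficient of T_n is 2^(n-1), so a_3 = 2^2 = 4. Work downward with a_k = (k+1)(k+2) a_{k+2} / ((k - 3)(k + 3)):
  a_1 = (2)(3)(4) / ((1 - 3)(1 + 3)) = 24/(-8) = -3
Hence T_3(x) = 4 x^3 - 3 x.

T_3(x); series = 4 x^3 - 3 x


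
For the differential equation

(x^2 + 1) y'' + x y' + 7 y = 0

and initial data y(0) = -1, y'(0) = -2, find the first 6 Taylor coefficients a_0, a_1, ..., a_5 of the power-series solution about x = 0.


Ansatz: y(x) = sum_{n>=0} a_n x^n, so y'(x) = sum_{n>=1} n a_n x^(n-1) and y''(x) = sum_{n>=2} n(n-1) a_n x^(n-2).
Substitute into P(x) y'' + Q(x) y' + R(x) y = 0 with P(x) = x^2 + 1, Q(x) = x, R(x) = 7, and match powers of x.
Initial conditions: a_0 = -1, a_1 = -2.
Setting the coefficient of each power of x to zero and solving order by order (substituting the coefficients already found):
  x^0: 2 a_2 + 7 a_0 = 0  ->  2 a_2 = -7 a_0 = 7  ->  a_2 = 7/2
  x^1: 6 a_3 + 8 a_1 = 0  ->  6 a_3 = -8 a_1 = 16  ->  a_3 = 8/3
  x^2: 12 a_4 + 11 a_2 = 0  ->  12 a_4 = -11 a_2 = -77/2  ->  a_4 = -77/24
  x^3: 20 a_5 + 16 a_3 = 0  ->  20 a_5 = -16 a_3 = -128/3  ->  a_5 = -32/15
Truncated series: y(x) = -1 - 2 x + (7/2) x^2 + (8/3) x^3 - (77/24) x^4 - (32/15) x^5 + O(x^6).

a_0 = -1; a_1 = -2; a_2 = 7/2; a_3 = 8/3; a_4 = -77/24; a_5 = -32/15


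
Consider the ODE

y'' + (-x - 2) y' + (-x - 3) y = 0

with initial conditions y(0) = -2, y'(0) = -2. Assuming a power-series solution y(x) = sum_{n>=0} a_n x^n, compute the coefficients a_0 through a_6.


Ansatz: y(x) = sum_{n>=0} a_n x^n, so y'(x) = sum_{n>=1} n a_n x^(n-1) and y''(x) = sum_{n>=2} n(n-1) a_n x^(n-2).
Substitute into P(x) y'' + Q(x) y' + R(x) y = 0 with P(x) = 1, Q(x) = -x - 2, R(x) = -x - 3, and match powers of x.
Initial conditions: a_0 = -2, a_1 = -2.
Setting the coefficient of each power of x to zero and solving order by order (substituting the coefficients already found):
  x^0: 2 a_2 - 2 a_1 - 3 a_0 = 0  ->  2 a_2 = 2 a_1 + 3 a_0 = -10  ->  a_2 = -5
  x^1: 6 a_3 - 4 a_2 - 4 a_1 - a_0 = 0  ->  6 a_3 = 4 a_2 + 4 a_1 + a_0 = -30  ->  a_3 = -5
  x^2: 12 a_4 - 6 a_3 - 5 a_2 - a_1 = 0  ->  12 a_4 = 6 a_3 + 5 a_2 + a_1 = -57  ->  a_4 = -19/4
  x^3: 20 a_5 - 8 a_4 - 6 a_3 - a_2 = 0  ->  20 a_5 = 8 a_4 + 6 a_3 + a_2 = -73  ->  a_5 = -73/20
  x^4: 30 a_6 - 10 a_5 - 7 a_4 - a_3 = 0  ->  30 a_6 = 10 a_5 + 7 a_4 + a_3 = -299/4  ->  a_6 = -299/120
Truncated series: y(x) = -2 - 2 x - 5 x^2 - 5 x^3 - (19/4) x^4 - (73/20) x^5 - (299/120) x^6 + O(x^7).

a_0 = -2; a_1 = -2; a_2 = -5; a_3 = -5; a_4 = -19/4; a_5 = -73/20; a_6 = -299/120


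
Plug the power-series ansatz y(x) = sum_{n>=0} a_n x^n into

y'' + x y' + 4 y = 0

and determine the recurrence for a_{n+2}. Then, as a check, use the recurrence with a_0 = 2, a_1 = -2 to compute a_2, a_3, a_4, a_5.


Substitute y = sum_n a_n x^n.
y''(x) has coefficient (n+2)(n+1) a_{n+2} at x^n;
x y'(x) has coefficient n a_n at x^n (shift);
4 y(x) has coefficient 4 a_n at x^n.
Matching x^n: (n+2)(n+1) a_{n+2} + (n + 4) a_n = 0.
Thus a_{n+2} = (-n - 4) / ((n+1)(n+2)) * a_n.

Check with a_0 = 2, a_1 = -2 (apply the recurrence for n = 0, 1, 2, 3): a_0 = 2, a_1 = -2, a_2 = -4, a_3 = 5/3, a_4 = 2, a_5 = -7/12.

a_(n+2) = (-n - 4) / ((n+1)(n+2)) * a_n; check: a_0 = 2, a_1 = -2, a_2 = -4, a_3 = 5/3, a_4 = 2, a_5 = -7/12


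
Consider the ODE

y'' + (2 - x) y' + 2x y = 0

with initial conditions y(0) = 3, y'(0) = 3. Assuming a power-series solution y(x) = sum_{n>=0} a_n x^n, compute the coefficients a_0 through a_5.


Ansatz: y(x) = sum_{n>=0} a_n x^n, so y'(x) = sum_{n>=1} n a_n x^(n-1) and y''(x) = sum_{n>=2} n(n-1) a_n x^(n-2).
Substitute into P(x) y'' + Q(x) y' + R(x) y = 0 with P(x) = 1, Q(x) = 2 - x, R(x) = 2x, and match powers of x.
Initial conditions: a_0 = 3, a_1 = 3.
Setting the coefficient of each power of x to zero and solving order by order (substituting the coefficients already found):
  x^0: 2 a_2 + 2 a_1 = 0  ->  2 a_2 = -2 a_1 = -6  ->  a_2 = -3
  x^1: 6 a_3 + 4 a_2 - a_1 + 2 a_0 = 0  ->  6 a_3 = -4 a_2 + a_1 - 2 a_0 = 9  ->  a_3 = 3/2
  x^2: 12 a_4 + 6 a_3 - 2 a_2 + 2 a_1 = 0  ->  12 a_4 = -6 a_3 + 2 a_2 - 2 a_1 = -21  ->  a_4 = -7/4
  x^3: 20 a_5 + 8 a_4 - 3 a_3 + 2 a_2 = 0  ->  20 a_5 = -8 a_4 + 3 a_3 - 2 a_2 = 49/2  ->  a_5 = 49/40
Truncated series: y(x) = 3 + 3 x - 3 x^2 + (3/2) x^3 - (7/4) x^4 + (49/40) x^5 + O(x^6).

a_0 = 3; a_1 = 3; a_2 = -3; a_3 = 3/2; a_4 = -7/4; a_5 = 49/40


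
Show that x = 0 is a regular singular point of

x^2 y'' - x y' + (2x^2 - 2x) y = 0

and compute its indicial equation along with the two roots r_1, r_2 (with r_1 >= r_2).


Divide by x^2 to reach normal form y'' + P_1(x) y' + P_2(x) y = 0 with P_1(x) = -1/x and P_2(x) = 2 - 2/x.
x = 0 is a singular point because the y'-coefficient -1/x has a pole at x = 0 and the y-coefficient 2 - 2/x has a pole at x = 0.
It is a regular singular point because x P_1(x) = p(x) = -1 and x^2 P_2(x) = q(x) = 2x^2 - 2x are polynomials, hence analytic at x = 0.
p(0) = -1,  q(0) = 0.
Indicial equation: r(r-1) + p(0) r + q(0) = 0, i.e. r^2 + (p(0) - 1) r + q(0) = 0, i.e. r^2 - 2 r = 0.
Discriminant: (-2)^2 - 4(0) = 4, so r = (2 ± 2)/2.
Solving: r_1 = 2, r_2 = 0.

indicial: r^2 - 2 r = 0; roots r_1 = 2, r_2 = 0


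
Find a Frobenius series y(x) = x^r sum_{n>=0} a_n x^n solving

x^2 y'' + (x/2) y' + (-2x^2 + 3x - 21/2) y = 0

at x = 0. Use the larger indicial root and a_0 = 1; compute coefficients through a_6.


Write in Frobenius form y'' + (p(x)/x) y' + (q(x)/x^2) y = 0:
  p(x) = 1/2,  q(x) = -2x^2 + 3x - 21/2.
Indicial equation: r(r-1) + (1/2) r + (-21/2) = 0 -> roots r_1 = 7/2, r_2 = -3.
Take r = r_1 = 7/2. Let y(x) = x^r sum_{n>=0} a_n x^n with a_0 = 1.
Substitute y = x^r sum a_n x^n and match x^{r+n}. The recurrence is
  D(n) a_n + 3 a_{n-1} - 2 a_{n-2} = 0,  where D(n) = (r+n)(r+n-1) + (1/2)(r+n) + (-21/2).
  a_n = [-3 a_{n-1} + 2 a_{n-2}] / D(n).
Since the indicial polynomial factors as (r - r_1)(r - r_2), D(n) = (r_1 + n - r_1)(r_1 + n - r_2) = n(n + 13/2).
Evaluating step by step (a_0 = 1):
  n = 1: D(1) = 1(1 + 13/2) = 15/2; numerator = -3(1) = -3; a_1 = (-3)/(15/2) = -2/5
  n = 2: D(2) = 2(2 + 13/2) = 17; numerator = -3(-2/5) + 2(1) = 16/5; a_2 = (16/5)/(17) = 16/85
  n = 3: D(3) = 3(3 + 13/2) = 57/2; numerator = -3(16/85) + 2(-2/5) = -116/85; a_3 = (-116/85)/(57/2) = -232/4845
  n = 4: D(4) = 4(4 + 13/2) = 42; numerator = -3(-232/4845) + 2(16/85) = 168/323; a_4 = (168/323)/(42) = 4/323
  n = 5: D(5) = 5(5 + 13/2) = 115/2; numerator = -3(4/323) + 2(-232/4845) = -644/4845; a_5 = (-644/4845)/(115/2) = -56/24225
  n = 6: D(6) = 6(6 + 13/2) = 75; numerator = -3(-56/24225) + 2(4/323) = 256/8075; a_6 = (256/8075)/(75) = 256/605625

r = 7/2; a_0 = 1; a_1 = -2/5; a_2 = 16/85; a_3 = -232/4845; a_4 = 4/323; a_5 = -56/24225; a_6 = 256/605625


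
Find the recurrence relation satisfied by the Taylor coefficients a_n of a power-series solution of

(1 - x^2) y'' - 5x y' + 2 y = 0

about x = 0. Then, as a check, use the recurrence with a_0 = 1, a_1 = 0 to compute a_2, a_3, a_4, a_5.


Substitute y = sum_n a_n x^n.
(1 - 1 x^2) y'' contributes (n+2)(n+1) a_{n+2} - n(n-1) a_n at x^n.
-5 x y'(x) contributes -5 n a_n at x^n.
2 y(x) contributes 2 a_n at x^n.
Matching x^n: (n+2)(n+1) a_{n+2} + (-n(n-1) - 5 n + 2) a_n = 0.
Thus a_{n+2} = (n(n-1) + 5 n - 2) / ((n+1)(n+2)) * a_n.

Check with a_0 = 1, a_1 = 0 (apply the recurrence for n = 0, 1, 2, 3): a_0 = 1, a_1 = 0, a_2 = -1, a_3 = 0, a_4 = -5/6, a_5 = 0.

a_(n+2) = (n(n-1) + 5 n - 2) / ((n+1)(n+2)) * a_n; check: a_0 = 1, a_1 = 0, a_2 = -1, a_3 = 0, a_4 = -5/6, a_5 = 0


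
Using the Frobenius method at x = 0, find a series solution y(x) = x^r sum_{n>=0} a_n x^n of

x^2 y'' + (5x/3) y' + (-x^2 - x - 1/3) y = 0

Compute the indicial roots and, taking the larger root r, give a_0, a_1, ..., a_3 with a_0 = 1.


Write in Frobenius form y'' + (p(x)/x) y' + (q(x)/x^2) y = 0:
  p(x) = 5/3,  q(x) = -x^2 - x - 1/3.
Indicial equation: r(r-1) + (5/3) r + (-1/3) = 0 -> roots r_1 = 1/3, r_2 = -1.
Take r = r_1 = 1/3. Let y(x) = x^r sum_{n>=0} a_n x^n with a_0 = 1.
Substitute y = x^r sum a_n x^n and match x^{r+n}. The recurrence is
  D(n) a_n - 1 a_{n-1} - 1 a_{n-2} = 0,  where D(n) = (r+n)(r+n-1) + (5/3)(r+n) + (-1/3).
  a_n = [1 a_{n-1} + 1 a_{n-2}] / D(n).
Since the indicial polynomial factors as (r - r_1)(r - r_2), D(n) = (r_1 + n - r_1)(r_1 + n - r_2) = n(n + 4/3).
Evaluating step by step (a_0 = 1):
  n = 1: D(1) = 1(1 + 4/3) = 7/3; numerator = 1(1) = 1; a_1 = (1)/(7/3) = 3/7
  n = 2: D(2) = 2(2 + 4/3) = 20/3; numerator = 1(3/7) + 1(1) = 10/7; a_2 = (10/7)/(20/3) = 3/14
  n = 3: D(3) = 3(3 + 4/3) = 13; numerator = 1(3/14) + 1(3/7) = 9/14; a_3 = (9/14)/(13) = 9/182

r = 1/3; a_0 = 1; a_1 = 3/7; a_2 = 3/14; a_3 = 9/182


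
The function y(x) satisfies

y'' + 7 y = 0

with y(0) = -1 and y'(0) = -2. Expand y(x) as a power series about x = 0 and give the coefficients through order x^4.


Ansatz: y(x) = sum_{n>=0} a_n x^n, so y'(x) = sum_{n>=1} n a_n x^(n-1) and y''(x) = sum_{n>=2} n(n-1) a_n x^(n-2).
Substitute into P(x) y'' + Q(x) y' + R(x) y = 0 with P(x) = 1, Q(x) = 0, R(x) = 7, and match powers of x.
Initial conditions: a_0 = -1, a_1 = -2.
Setting the coefficient of each power of x to zero and solving order by order (substituting the coefficients already found):
  x^0: 2 a_2 + 7 a_0 = 0  ->  2 a_2 = -7 a_0 = 7  ->  a_2 = 7/2
  x^1: 6 a_3 + 7 a_1 = 0  ->  6 a_3 = -7 a_1 = 14  ->  a_3 = 7/3
  x^2: 12 a_4 + 7 a_2 = 0  ->  12 a_4 = -7 a_2 = -49/2  ->  a_4 = -49/24
Truncated series: y(x) = -1 - 2 x + (7/2) x^2 + (7/3) x^3 - (49/24) x^4 + O(x^5).

a_0 = -1; a_1 = -2; a_2 = 7/2; a_3 = 7/3; a_4 = -49/24


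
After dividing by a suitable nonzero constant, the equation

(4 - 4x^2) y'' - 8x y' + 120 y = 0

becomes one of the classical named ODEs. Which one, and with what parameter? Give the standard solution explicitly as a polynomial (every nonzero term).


All three coefficients share the factor 4; dividing through by 4 gives  (1 - x^2) y'' - 2x y' + 30 y = 0.
This matches the Legendre equation (1 - x^2) y'' - 2x y' + n(n+1) y = 0 (note the -2x y' term) with n(n+1) = 30, so n = 5; the polynomial solution is P_5(x).
With y = sum_k a_k x^k, matching x^k gives (k+2)(k+1) a_{k+2} = [k(k+1) - n(n+1)] a_k = (k - 5)(k + 6) a_k. The right side vanishes at k = 5, so the series with the parity of 5 terminates at degree 5.
Standard normalization (P_n(1) = 1): leading coefficient (2n)!/(2^n (n!)^2) = 3628800/(32*14400) = 63/8, so a_5 = 63/8. Work downward with a_k = (k+1)(k+2) a_{k+2} / ((k - 5)(k + 6)):
  a_3 = (4)(5)(63/8) / ((3 - 5)(3 + 6)) = (315/2)/(-18) = -35/4
  a_1 = (2)(3)(-35/4) / ((1 - 5)(1 + 6)) = (-105/2)/(-28) = 15/8
Hence P_5(x) = 63 x^5/8 - 35 x^3/4 + 15 x/8.

P_5(x); series = 63 x^5/8 - 35 x^3/4 + 15 x/8


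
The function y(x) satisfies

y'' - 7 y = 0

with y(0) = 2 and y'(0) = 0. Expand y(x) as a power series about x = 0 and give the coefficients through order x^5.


Ansatz: y(x) = sum_{n>=0} a_n x^n, so y'(x) = sum_{n>=1} n a_n x^(n-1) and y''(x) = sum_{n>=2} n(n-1) a_n x^(n-2).
Substitute into P(x) y'' + Q(x) y' + R(x) y = 0 with P(x) = 1, Q(x) = 0, R(x) = -7, and match powers of x.
Initial conditions: a_0 = 2, a_1 = 0.
Setting the coefficient of each power of x to zero and solving order by order (substituting the coefficients already found):
  x^0: 2 a_2 - 7 a_0 = 0  ->  2 a_2 = 7 a_0 = 14  ->  a_2 = 7
  x^1: 6 a_3 - 7 a_1 = 0  ->  6 a_3 = 7 a_1 = 0  ->  a_3 = 0
  x^2: 12 a_4 - 7 a_2 = 0  ->  12 a_4 = 7 a_2 = 49  ->  a_4 = 49/12
  x^3: 20 a_5 - 7 a_3 = 0  ->  20 a_5 = 7 a_3 = 0  ->  a_5 = 0
Truncated series: y(x) = 2 + 7 x^2 + (49/12) x^4 + O(x^6).

a_0 = 2; a_1 = 0; a_2 = 7; a_3 = 0; a_4 = 49/12; a_5 = 0


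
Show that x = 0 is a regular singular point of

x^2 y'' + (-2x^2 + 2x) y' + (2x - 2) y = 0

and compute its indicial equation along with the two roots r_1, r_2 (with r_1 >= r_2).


Divide by x^2 to reach normal form y'' + P_1(x) y' + P_2(x) y = 0 with P_1(x) = -2 + 2/x and P_2(x) = 2/x - 2/x^2.
x = 0 is a singular point because the y'-coefficient -2 + 2/x has a pole at x = 0 and the y-coefficient 2/x - 2/x^2 has a pole at x = 0.
It is a regular singular point because x P_1(x) = p(x) = 2 - 2x and x^2 P_2(x) = q(x) = 2x - 2 are polynomials, hence analytic at x = 0.
p(0) = 2,  q(0) = -2.
Indicial equation: r(r-1) + p(0) r + q(0) = 0, i.e. r^2 + (p(0) - 1) r + q(0) = 0, i.e. r^2 + 1 r - 2 = 0.
Discriminant: (1)^2 - 4(-2) = 9, so r = (-1 ± 3)/2.
Solving: r_1 = 1, r_2 = -2.

indicial: r^2 + 1 r - 2 = 0; roots r_1 = 1, r_2 = -2


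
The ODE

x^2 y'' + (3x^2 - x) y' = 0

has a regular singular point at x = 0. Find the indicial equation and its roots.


Divide by x^2 to reach normal form y'' + P_1(x) y' + P_2(x) y = 0 with P_1(x) = 3 - 1/x and P_2(x) = 0.
x = 0 is a singular point because the y'-coefficient 3 - 1/x has a pole at x = 0.
It is a regular singular point because x P_1(x) = p(x) = 3x - 1 and x^2 P_2(x) = q(x) = 0 are polynomials, hence analytic at x = 0.
p(0) = -1,  q(0) = 0.
Indicial equation: r(r-1) + p(0) r + q(0) = 0, i.e. r^2 + (p(0) - 1) r + q(0) = 0, i.e. r^2 - 2 r = 0.
Discriminant: (-2)^2 - 4(0) = 4, so r = (2 ± 2)/2.
Solving: r_1 = 2, r_2 = 0.

indicial: r^2 - 2 r = 0; roots r_1 = 2, r_2 = 0


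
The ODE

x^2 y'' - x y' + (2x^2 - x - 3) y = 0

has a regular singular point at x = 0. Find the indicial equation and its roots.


Divide by x^2 to reach normal form y'' + P_1(x) y' + P_2(x) y = 0 with P_1(x) = -1/x and P_2(x) = 2 - 1/x - 3/x^2.
x = 0 is a singular point because the y'-coefficient -1/x has a pole at x = 0 and the y-coefficient 2 - 1/x - 3/x^2 has a pole at x = 0.
It is a regular singular point because x P_1(x) = p(x) = -1 and x^2 P_2(x) = q(x) = 2x^2 - x - 3 are polynomials, hence analytic at x = 0.
p(0) = -1,  q(0) = -3.
Indicial equation: r(r-1) + p(0) r + q(0) = 0, i.e. r^2 + (p(0) - 1) r + q(0) = 0, i.e. r^2 - 2 r - 3 = 0.
Discriminant: (-2)^2 - 4(-3) = 16, so r = (2 ± 4)/2.
Solving: r_1 = 3, r_2 = -1.

indicial: r^2 - 2 r - 3 = 0; roots r_1 = 3, r_2 = -1


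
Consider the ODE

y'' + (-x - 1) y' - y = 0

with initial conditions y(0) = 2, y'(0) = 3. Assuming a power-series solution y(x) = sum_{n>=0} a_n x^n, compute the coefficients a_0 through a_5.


Ansatz: y(x) = sum_{n>=0} a_n x^n, so y'(x) = sum_{n>=1} n a_n x^(n-1) and y''(x) = sum_{n>=2} n(n-1) a_n x^(n-2).
Substitute into P(x) y'' + Q(x) y' + R(x) y = 0 with P(x) = 1, Q(x) = -x - 1, R(x) = -1, and match powers of x.
Initial conditions: a_0 = 2, a_1 = 3.
Setting the coefficient of each power of x to zero and solving order by order (substituting the coefficients already found):
  x^0: 2 a_2 - a_1 - a_0 = 0  ->  2 a_2 = a_1 + a_0 = 5  ->  a_2 = 5/2
  x^1: 6 a_3 - 2 a_2 - 2 a_1 = 0  ->  6 a_3 = 2 a_2 + 2 a_1 = 11  ->  a_3 = 11/6
  x^2: 12 a_4 - 3 a_3 - 3 a_2 = 0  ->  12 a_4 = 3 a_3 + 3 a_2 = 13  ->  a_4 = 13/12
  x^3: 20 a_5 - 4 a_4 - 4 a_3 = 0  ->  20 a_5 = 4 a_4 + 4 a_3 = 35/3  ->  a_5 = 7/12
Truncated series: y(x) = 2 + 3 x + (5/2) x^2 + (11/6) x^3 + (13/12) x^4 + (7/12) x^5 + O(x^6).

a_0 = 2; a_1 = 3; a_2 = 5/2; a_3 = 11/6; a_4 = 13/12; a_5 = 7/12


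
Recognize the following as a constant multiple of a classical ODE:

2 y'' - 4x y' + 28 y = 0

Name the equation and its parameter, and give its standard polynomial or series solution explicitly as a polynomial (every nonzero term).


All three coefficients share the factor 2; dividing through by 2 gives  y'' - 2x y' + 14 y = 0.
This matches the Hermite equation y'' - 2x y' + 2n y = 0 with 2n = 14, so n = 7; the polynomial solution is H_7(x).
With y = sum_k a_k x^k, matching x^k gives (k+2)(k+1) a_{k+2} = 2(k - n) a_k = 2(k - 7) a_k. The right side vanishes at k = 7, so the series with the parity of 7 terminates at degree 7.
Standard normalization: leading coefficient of H_n is 2^n, so a_7 = 2^7 = 128. Work downward with a_k = (k+1)(k+2) a_{k+2} / (2(k - n)):
  a_5 = (6)(7)(128) / (2(5 - 7)) = 5376/(-4) = -1344
  a_3 = (4)(5)(-1344) / (2(3 - 7)) = -26880/(-8) = 3360
  a_1 = (2)(3)(3360) / (2(1 - 7)) = 20160/(-12) = -1680
Hence H_7(x) = 128 x^7 - 1344 x^5 + 3360 x^3 - 1680 x.

H_7(x); series = 128 x^7 - 1344 x^5 + 3360 x^3 - 1680 x


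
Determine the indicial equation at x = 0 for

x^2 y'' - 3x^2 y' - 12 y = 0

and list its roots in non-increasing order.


Divide by x^2 to reach normal form y'' + P_1(x) y' + P_2(x) y = 0 with P_1(x) = -3 and P_2(x) = -12/x^2.
x = 0 is a singular point because the y-coefficient -12/x^2 has a pole at x = 0.
It is a regular singular point because x P_1(x) = p(x) = -3x and x^2 P_2(x) = q(x) = -12 are polynomials, hence analytic at x = 0.
p(0) = 0,  q(0) = -12.
Indicial equation: r(r-1) + p(0) r + q(0) = 0, i.e. r^2 + (p(0) - 1) r + q(0) = 0, i.e. r^2 - 1 r - 12 = 0.
Discriminant: (-1)^2 - 4(-12) = 49, so r = (1 ± 7)/2.
Solving: r_1 = 4, r_2 = -3.

indicial: r^2 - 1 r - 12 = 0; roots r_1 = 4, r_2 = -3


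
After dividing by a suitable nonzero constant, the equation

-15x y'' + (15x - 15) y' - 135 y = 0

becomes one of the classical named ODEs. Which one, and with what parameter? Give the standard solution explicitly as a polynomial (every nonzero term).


All three coefficients share the factor -15; dividing through by -15 gives  x y'' + (1 - x) y' + 9 y = 0.
This matches the Laguerre equation x y'' + (1 - x) y' + n y = 0 with n = 9; the polynomial solution is L_9(x).
With y = sum_k a_k x^k, matching x^k gives (k+1)k a_{k+1} + (k+1) a_{k+1} - k a_k + n a_k = 0, i.e. (k+1)^2 a_{k+1} = (k - n) a_k = (k - 9) a_k. The right side vanishes at k = 9, so the series terminates at degree 9.
Standard normalization L_n(0) = 1 gives a_0 = 1. Work upward with a_{k+1} = (k - 9) a_k / (k+1)^2:
  a_1 = (0 - 9)(1) / 1^2 = -9/1 = -9
  a_2 = (1 - 9)(-9) / 2^2 = 72/4 = 18
  a_3 = (2 - 9)(18) / 3^2 = -126/9 = -14
  a_4 = (3 - 9)(-14) / 4^2 = 84/16 = 21/4
  a_5 = (4 - 9)(21/4) / 5^2 = (-105/4)/25 = -21/20
  a_6 = (5 - 9)(-21/20) / 6^2 = (21/5)/36 = 7/60
  a_7 = (6 - 9)(7/60) / 7^2 = (-7/20)/49 = -1/140
  a_8 = (7 - 9)(-1/140) / 8^2 = (1/70)/64 = 1/4480
  a_9 = (8 - 9)(1/4480) / 9^2 = (-1/4480)/81 = -1/362880
Hence L_9(x) = -x^9/362880 + x^8/4480 - x^7/140 + 7 x^6/60 - 21 x^5/20 + 21 x^4/4 - 14 x^3 + 18 x^2 - 9 x + 1.

L_9(x); series = -x^9/362880 + x^8/4480 - x^7/140 + 7 x^6/60 - 21 x^5/20 + 21 x^4/4 - 14 x^3 + 18 x^2 - 9 x + 1


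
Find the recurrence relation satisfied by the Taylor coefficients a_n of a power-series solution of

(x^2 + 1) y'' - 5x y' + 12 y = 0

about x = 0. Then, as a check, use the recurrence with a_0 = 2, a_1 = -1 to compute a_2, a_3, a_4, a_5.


Substitute y = sum_n a_n x^n.
(1 + 1 x^2) y'' contributes (n+2)(n+1) a_{n+2} + n(n-1) a_n at x^n.
-5 x y'(x) contributes -5 n a_n at x^n.
12 y(x) contributes 12 a_n at x^n.
Matching x^n: (n+2)(n+1) a_{n+2} + (n(n-1) - 5 n + 12) a_n = 0.
Thus a_{n+2} = (-n(n-1) + 5 n - 12) / ((n+1)(n+2)) * a_n.

Check with a_0 = 2, a_1 = -1 (apply the recurrence for n = 0, 1, 2, 3): a_0 = 2, a_1 = -1, a_2 = -12, a_3 = 7/6, a_4 = 4, a_5 = -7/40.

a_(n+2) = (-n(n-1) + 5 n - 12) / ((n+1)(n+2)) * a_n; check: a_0 = 2, a_1 = -1, a_2 = -12, a_3 = 7/6, a_4 = 4, a_5 = -7/40


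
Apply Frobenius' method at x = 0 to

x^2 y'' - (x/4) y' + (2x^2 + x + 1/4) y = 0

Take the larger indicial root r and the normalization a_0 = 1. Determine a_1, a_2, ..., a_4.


Write in Frobenius form y'' + (p(x)/x) y' + (q(x)/x^2) y = 0:
  p(x) = -1/4,  q(x) = 2x^2 + x + 1/4.
Indicial equation: r(r-1) + (-1/4) r + (1/4) = 0 -> roots r_1 = 1, r_2 = 1/4.
Take r = r_1 = 1. Let y(x) = x^r sum_{n>=0} a_n x^n with a_0 = 1.
Substitute y = x^r sum a_n x^n and match x^{r+n}. The recurrence is
  D(n) a_n + 1 a_{n-1} + 2 a_{n-2} = 0,  where D(n) = (r+n)(r+n-1) + (-1/4)(r+n) + (1/4).
  a_n = [-1 a_{n-1} - 2 a_{n-2}] / D(n).
Since the indicial polynomial factors as (r - r_1)(r - r_2), D(n) = (r_1 + n - r_1)(r_1 + n - r_2) = n(n + 3/4).
Evaluating step by step (a_0 = 1):
  n = 1: D(1) = 1(1 + 3/4) = 7/4; numerator = -1(1) = -1; a_1 = (-1)/(7/4) = -4/7
  n = 2: D(2) = 2(2 + 3/4) = 11/2; numerator = -1(-4/7) - 2(1) = -10/7; a_2 = (-10/7)/(11/2) = -20/77
  n = 3: D(3) = 3(3 + 3/4) = 45/4; numerator = -1(-20/77) - 2(-4/7) = 108/77; a_3 = (108/77)/(45/4) = 48/385
  n = 4: D(4) = 4(4 + 3/4) = 19; numerator = -1(48/385) - 2(-20/77) = 152/385; a_4 = (152/385)/(19) = 8/385

r = 1; a_0 = 1; a_1 = -4/7; a_2 = -20/77; a_3 = 48/385; a_4 = 8/385


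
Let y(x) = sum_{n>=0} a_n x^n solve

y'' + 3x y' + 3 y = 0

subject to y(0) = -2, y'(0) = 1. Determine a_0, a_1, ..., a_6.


Ansatz: y(x) = sum_{n>=0} a_n x^n, so y'(x) = sum_{n>=1} n a_n x^(n-1) and y''(x) = sum_{n>=2} n(n-1) a_n x^(n-2).
Substitute into P(x) y'' + Q(x) y' + R(x) y = 0 with P(x) = 1, Q(x) = 3x, R(x) = 3, and match powers of x.
Initial conditions: a_0 = -2, a_1 = 1.
Setting the coefficient of each power of x to zero and solving order by order (substituting the coefficients already found):
  x^0: 2 a_2 + 3 a_0 = 0  ->  2 a_2 = -3 a_0 = 6  ->  a_2 = 3
  x^1: 6 a_3 + 6 a_1 = 0  ->  6 a_3 = -6 a_1 = -6  ->  a_3 = -1
  x^2: 12 a_4 + 9 a_2 = 0  ->  12 a_4 = -9 a_2 = -27  ->  a_4 = -9/4
  x^3: 20 a_5 + 12 a_3 = 0  ->  20 a_5 = -12 a_3 = 12  ->  a_5 = 3/5
  x^4: 30 a_6 + 15 a_4 = 0  ->  30 a_6 = -15 a_4 = 135/4  ->  a_6 = 9/8
Truncated series: y(x) = -2 + x + 3 x^2 - x^3 - (9/4) x^4 + (3/5) x^5 + (9/8) x^6 + O(x^7).

a_0 = -2; a_1 = 1; a_2 = 3; a_3 = -1; a_4 = -9/4; a_5 = 3/5; a_6 = 9/8


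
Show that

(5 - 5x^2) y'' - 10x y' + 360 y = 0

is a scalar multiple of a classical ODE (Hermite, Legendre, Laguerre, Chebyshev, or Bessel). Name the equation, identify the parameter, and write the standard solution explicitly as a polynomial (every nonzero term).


All three coefficients share the factor 5; dividing through by 5 gives  (1 - x^2) y'' - 2x y' + 72 y = 0.
This matches the Legendre equation (1 - x^2) y'' - 2x y' + n(n+1) y = 0 (note the -2x y' term) with n(n+1) = 72, so n = 8; the polynomial solution is P_8(x).
With y = sum_k a_k x^k, matching x^k gives (k+2)(k+1) a_{k+2} = [k(k+1) - n(n+1)] a_k = (k - 8)(k + 9) a_k. The right side vanishes at k = 8, so the series with the parity of 8 terminates at degree 8.
Standard normalization (P_n(1) = 1): leading coefficient (2n)!/(2^n (n!)^2) = 20922789888000/(256*1625702400) = 6435/128, so a_8 = 6435/128. Work downward with a_k = (k+1)(k+2) a_{k+2} / ((k - 8)(k + 9)):
  a_6 = (7)(8)(6435/128) / ((6 - 8)(6 + 9)) = (45045/16)/(-30) = -3003/32
  a_4 = (5)(6)(-3003/32) / ((4 - 8)(4 + 9)) = (-45045/16)/(-52) = 3465/64
  a_2 = (3)(4)(3465/64) / ((2 - 8)(2 + 9)) = (10395/16)/(-66) = -315/32
  a_0 = (1)(2)(-315/32) / ((0 - 8)(0 + 9)) = (-315/16)/(-72) = 35/128
Hence P_8(x) = 6435 x^8/128 - 3003 x^6/32 + 3465 x^4/64 - 315 x^2/32 + 35/128.

P_8(x); series = 6435 x^8/128 - 3003 x^6/32 + 3465 x^4/64 - 315 x^2/32 + 35/128


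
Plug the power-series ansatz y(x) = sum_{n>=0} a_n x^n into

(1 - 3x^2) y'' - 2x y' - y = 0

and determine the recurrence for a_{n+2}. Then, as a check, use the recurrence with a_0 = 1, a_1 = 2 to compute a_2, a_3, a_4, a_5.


Substitute y = sum_n a_n x^n.
(1 - 3 x^2) y'' contributes (n+2)(n+1) a_{n+2} - 3 n(n-1) a_n at x^n.
-2 x y'(x) contributes -2 n a_n at x^n.
-y(x) contributes -1 a_n at x^n.
Matching x^n: (n+2)(n+1) a_{n+2} + (-3 n(n-1) - 2 n - 1) a_n = 0.
Thus a_{n+2} = (3 n(n-1) + 2 n + 1) / ((n+1)(n+2)) * a_n.

Check with a_0 = 1, a_1 = 2 (apply the recurrence for n = 0, 1, 2, 3): a_0 = 1, a_1 = 2, a_2 = 1/2, a_3 = 1, a_4 = 11/24, a_5 = 5/4.

a_(n+2) = (3 n(n-1) + 2 n + 1) / ((n+1)(n+2)) * a_n; check: a_0 = 1, a_1 = 2, a_2 = 1/2, a_3 = 1, a_4 = 11/24, a_5 = 5/4


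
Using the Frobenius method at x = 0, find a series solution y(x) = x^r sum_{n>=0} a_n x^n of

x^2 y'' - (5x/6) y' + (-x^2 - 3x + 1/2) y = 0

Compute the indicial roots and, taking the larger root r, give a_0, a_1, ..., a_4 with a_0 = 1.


Write in Frobenius form y'' + (p(x)/x) y' + (q(x)/x^2) y = 0:
  p(x) = -5/6,  q(x) = -x^2 - 3x + 1/2.
Indicial equation: r(r-1) + (-5/6) r + (1/2) = 0 -> roots r_1 = 3/2, r_2 = 1/3.
Take r = r_1 = 3/2. Let y(x) = x^r sum_{n>=0} a_n x^n with a_0 = 1.
Substitute y = x^r sum a_n x^n and match x^{r+n}. The recurrence is
  D(n) a_n - 3 a_{n-1} - 1 a_{n-2} = 0,  where D(n) = (r+n)(r+n-1) + (-5/6)(r+n) + (1/2).
  a_n = [3 a_{n-1} + 1 a_{n-2}] / D(n).
Since the indicial polynomial factors as (r - r_1)(r - r_2), D(n) = (r_1 + n - r_1)(r_1 + n - r_2) = n(n + 7/6).
Evaluating step by step (a_0 = 1):
  n = 1: D(1) = 1(1 + 7/6) = 13/6; numerator = 3(1) = 3; a_1 = (3)/(13/6) = 18/13
  n = 2: D(2) = 2(2 + 7/6) = 19/3; numerator = 3(18/13) + 1(1) = 67/13; a_2 = (67/13)/(19/3) = 201/247
  n = 3: D(3) = 3(3 + 7/6) = 25/2; numerator = 3(201/247) + 1(18/13) = 945/247; a_3 = (945/247)/(25/2) = 378/1235
  n = 4: D(4) = 4(4 + 7/6) = 62/3; numerator = 3(378/1235) + 1(201/247) = 2139/1235; a_4 = (2139/1235)/(62/3) = 207/2470

r = 3/2; a_0 = 1; a_1 = 18/13; a_2 = 201/247; a_3 = 378/1235; a_4 = 207/2470


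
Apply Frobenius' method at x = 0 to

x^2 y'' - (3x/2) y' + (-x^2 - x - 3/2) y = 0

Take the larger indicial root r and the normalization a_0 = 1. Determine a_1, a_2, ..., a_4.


Write in Frobenius form y'' + (p(x)/x) y' + (q(x)/x^2) y = 0:
  p(x) = -3/2,  q(x) = -x^2 - x - 3/2.
Indicial equation: r(r-1) + (-3/2) r + (-3/2) = 0 -> roots r_1 = 3, r_2 = -1/2.
Take r = r_1 = 3. Let y(x) = x^r sum_{n>=0} a_n x^n with a_0 = 1.
Substitute y = x^r sum a_n x^n and match x^{r+n}. The recurrence is
  D(n) a_n - 1 a_{n-1} - 1 a_{n-2} = 0,  where D(n) = (r+n)(r+n-1) + (-3/2)(r+n) + (-3/2).
  a_n = [1 a_{n-1} + 1 a_{n-2}] / D(n).
Since the indicial polynomial factors as (r - r_1)(r - r_2), D(n) = (r_1 + n - r_1)(r_1 + n - r_2) = n(n + 7/2).
Evaluating step by step (a_0 = 1):
  n = 1: D(1) = 1(1 + 7/2) = 9/2; numerator = 1(1) = 1; a_1 = (1)/(9/2) = 2/9
  n = 2: D(2) = 2(2 + 7/2) = 11; numerator = 1(2/9) + 1(1) = 11/9; a_2 = (11/9)/(11) = 1/9
  n = 3: D(3) = 3(3 + 7/2) = 39/2; numerator = 1(1/9) + 1(2/9) = 1/3; a_3 = (1/3)/(39/2) = 2/117
  n = 4: D(4) = 4(4 + 7/2) = 30; numerator = 1(2/117) + 1(1/9) = 5/39; a_4 = (5/39)/(30) = 1/234

r = 3; a_0 = 1; a_1 = 2/9; a_2 = 1/9; a_3 = 2/117; a_4 = 1/234


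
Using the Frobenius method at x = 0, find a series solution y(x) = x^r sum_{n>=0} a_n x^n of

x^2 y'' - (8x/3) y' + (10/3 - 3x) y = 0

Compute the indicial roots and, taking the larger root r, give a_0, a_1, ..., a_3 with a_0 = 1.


Write in Frobenius form y'' + (p(x)/x) y' + (q(x)/x^2) y = 0:
  p(x) = -8/3,  q(x) = 10/3 - 3x.
Indicial equation: r(r-1) + (-8/3) r + (10/3) = 0 -> roots r_1 = 2, r_2 = 5/3.
Take r = r_1 = 2. Let y(x) = x^r sum_{n>=0} a_n x^n with a_0 = 1.
Substitute y = x^r sum a_n x^n and match x^{r+n}. The recurrence is
  D(n) a_n - 3 a_{n-1} = 0,  where D(n) = (r+n)(r+n-1) + (-8/3)(r+n) + (10/3).
  a_n = 3 / D(n) * a_{n-1}.
Since the indicial polynomial factors as (r - r_1)(r - r_2), D(n) = (r_1 + n - r_1)(r_1 + n - r_2) = n(n + 1/3).
Evaluating step by step (a_0 = 1):
  n = 1: D(1) = 1(1 + 1/3) = 4/3; numerator = 3(1) = 3; a_1 = (3)/(4/3) = 9/4
  n = 2: D(2) = 2(2 + 1/3) = 14/3; numerator = 3(9/4) = 27/4; a_2 = (27/4)/(14/3) = 81/56
  n = 3: D(3) = 3(3 + 1/3) = 10; numerator = 3(81/56) = 243/56; a_3 = (243/56)/(10) = 243/560

r = 2; a_0 = 1; a_1 = 9/4; a_2 = 81/56; a_3 = 243/560


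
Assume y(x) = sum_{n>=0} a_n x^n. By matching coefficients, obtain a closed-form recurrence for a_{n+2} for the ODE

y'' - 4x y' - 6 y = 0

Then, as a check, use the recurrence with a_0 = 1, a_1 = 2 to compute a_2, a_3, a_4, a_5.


Substitute y = sum_n a_n x^n.
y''(x) has coefficient (n+2)(n+1) a_{n+2} at x^n;
-4 x y'(x) has coefficient -4 n a_n at x^n (shift);
-6 y(x) has coefficient -6 a_n at x^n.
Matching x^n: (n+2)(n+1) a_{n+2} + (-4n - 6) a_n = 0.
Thus a_{n+2} = (4n + 6) / ((n+1)(n+2)) * a_n.

Check with a_0 = 1, a_1 = 2 (apply the recurrence for n = 0, 1, 2, 3): a_0 = 1, a_1 = 2, a_2 = 3, a_3 = 10/3, a_4 = 7/2, a_5 = 3.

a_(n+2) = (4n + 6) / ((n+1)(n+2)) * a_n; check: a_0 = 1, a_1 = 2, a_2 = 3, a_3 = 10/3, a_4 = 7/2, a_5 = 3


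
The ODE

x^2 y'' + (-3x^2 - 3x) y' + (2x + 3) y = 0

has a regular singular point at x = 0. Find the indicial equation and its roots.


Divide by x^2 to reach normal form y'' + P_1(x) y' + P_2(x) y = 0 with P_1(x) = -3 - 3/x and P_2(x) = 2/x + 3/x^2.
x = 0 is a singular point because the y'-coefficient -3 - 3/x has a pole at x = 0 and the y-coefficient 2/x + 3/x^2 has a pole at x = 0.
It is a regular singular point because x P_1(x) = p(x) = -3x - 3 and x^2 P_2(x) = q(x) = 2x + 3 are polynomials, hence analytic at x = 0.
p(0) = -3,  q(0) = 3.
Indicial equation: r(r-1) + p(0) r + q(0) = 0, i.e. r^2 + (p(0) - 1) r + q(0) = 0, i.e. r^2 - 4 r + 3 = 0.
Discriminant: (-4)^2 - 4(3) = 4, so r = (4 ± 2)/2.
Solving: r_1 = 3, r_2 = 1.

indicial: r^2 - 4 r + 3 = 0; roots r_1 = 3, r_2 = 1


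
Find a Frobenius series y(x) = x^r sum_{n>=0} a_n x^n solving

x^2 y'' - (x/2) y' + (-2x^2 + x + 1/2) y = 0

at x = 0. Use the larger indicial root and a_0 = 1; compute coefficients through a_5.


Write in Frobenius form y'' + (p(x)/x) y' + (q(x)/x^2) y = 0:
  p(x) = -1/2,  q(x) = -2x^2 + x + 1/2.
Indicial equation: r(r-1) + (-1/2) r + (1/2) = 0 -> roots r_1 = 1, r_2 = 1/2.
Take r = r_1 = 1. Let y(x) = x^r sum_{n>=0} a_n x^n with a_0 = 1.
Substitute y = x^r sum a_n x^n and match x^{r+n}. The recurrence is
  D(n) a_n + 1 a_{n-1} - 2 a_{n-2} = 0,  where D(n) = (r+n)(r+n-1) + (-1/2)(r+n) + (1/2).
  a_n = [-1 a_{n-1} + 2 a_{n-2}] / D(n).
Since the indicial polynomial factors as (r - r_1)(r - r_2), D(n) = (r_1 + n - r_1)(r_1 + n - r_2) = n(n + 1/2).
Evaluating step by step (a_0 = 1):
  n = 1: D(1) = 1(1 + 1/2) = 3/2; numerator = -1(1) = -1; a_1 = (-1)/(3/2) = -2/3
  n = 2: D(2) = 2(2 + 1/2) = 5; numerator = -1(-2/3) + 2(1) = 8/3; a_2 = (8/3)/(5) = 8/15
  n = 3: D(3) = 3(3 + 1/2) = 21/2; numerator = -1(8/15) + 2(-2/3) = -28/15; a_3 = (-28/15)/(21/2) = -8/45
  n = 4: D(4) = 4(4 + 1/2) = 18; numerator = -1(-8/45) + 2(8/15) = 56/45; a_4 = (56/45)/(18) = 28/405
  n = 5: D(5) = 5(5 + 1/2) = 55/2; numerator = -1(28/405) + 2(-8/45) = -172/405; a_5 = (-172/405)/(55/2) = -344/22275

r = 1; a_0 = 1; a_1 = -2/3; a_2 = 8/15; a_3 = -8/45; a_4 = 28/405; a_5 = -344/22275


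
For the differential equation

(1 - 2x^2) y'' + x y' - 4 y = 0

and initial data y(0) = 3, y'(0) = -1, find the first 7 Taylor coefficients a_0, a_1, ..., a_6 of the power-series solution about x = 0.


Ansatz: y(x) = sum_{n>=0} a_n x^n, so y'(x) = sum_{n>=1} n a_n x^(n-1) and y''(x) = sum_{n>=2} n(n-1) a_n x^(n-2).
Substitute into P(x) y'' + Q(x) y' + R(x) y = 0 with P(x) = 1 - 2x^2, Q(x) = x, R(x) = -4, and match powers of x.
Initial conditions: a_0 = 3, a_1 = -1.
Setting the coefficient of each power of x to zero and solving order by order (substituting the coefficients already found):
  x^0: 2 a_2 - 4 a_0 = 0  ->  2 a_2 = 4 a_0 = 12  ->  a_2 = 6
  x^1: 6 a_3 - 3 a_1 = 0  ->  6 a_3 = 3 a_1 = -3  ->  a_3 = -1/2
  x^2: 12 a_4 - 6 a_2 = 0  ->  12 a_4 = 6 a_2 = 36  ->  a_4 = 3
  x^3: 20 a_5 - 13 a_3 = 0  ->  20 a_5 = 13 a_3 = -13/2  ->  a_5 = -13/40
  x^4: 30 a_6 - 24 a_4 = 0  ->  30 a_6 = 24 a_4 = 72  ->  a_6 = 12/5
Truncated series: y(x) = 3 - x + 6 x^2 - (1/2) x^3 + 3 x^4 - (13/40) x^5 + (12/5) x^6 + O(x^7).

a_0 = 3; a_1 = -1; a_2 = 6; a_3 = -1/2; a_4 = 3; a_5 = -13/40; a_6 = 12/5


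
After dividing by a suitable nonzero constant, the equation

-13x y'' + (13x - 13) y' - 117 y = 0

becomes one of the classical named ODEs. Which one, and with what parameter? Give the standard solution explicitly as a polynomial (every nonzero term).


All three coefficients share the factor -13; dividing through by -13 gives  x y'' + (1 - x) y' + 9 y = 0.
This matches the Laguerre equation x y'' + (1 - x) y' + n y = 0 with n = 9; the polynomial solution is L_9(x).
With y = sum_k a_k x^k, matching x^k gives (k+1)k a_{k+1} + (k+1) a_{k+1} - k a_k + n a_k = 0, i.e. (k+1)^2 a_{k+1} = (k - n) a_k = (k - 9) a_k. The right side vanishes at k = 9, so the series terminates at degree 9.
Standard normalization L_n(0) = 1 gives a_0 = 1. Work upward with a_{k+1} = (k - 9) a_k / (k+1)^2:
  a_1 = (0 - 9)(1) / 1^2 = -9/1 = -9
  a_2 = (1 - 9)(-9) / 2^2 = 72/4 = 18
  a_3 = (2 - 9)(18) / 3^2 = -126/9 = -14
  a_4 = (3 - 9)(-14) / 4^2 = 84/16 = 21/4
  a_5 = (4 - 9)(21/4) / 5^2 = (-105/4)/25 = -21/20
  a_6 = (5 - 9)(-21/20) / 6^2 = (21/5)/36 = 7/60
  a_7 = (6 - 9)(7/60) / 7^2 = (-7/20)/49 = -1/140
  a_8 = (7 - 9)(-1/140) / 8^2 = (1/70)/64 = 1/4480
  a_9 = (8 - 9)(1/4480) / 9^2 = (-1/4480)/81 = -1/362880
Hence L_9(x) = -x^9/362880 + x^8/4480 - x^7/140 + 7 x^6/60 - 21 x^5/20 + 21 x^4/4 - 14 x^3 + 18 x^2 - 9 x + 1.

L_9(x); series = -x^9/362880 + x^8/4480 - x^7/140 + 7 x^6/60 - 21 x^5/20 + 21 x^4/4 - 14 x^3 + 18 x^2 - 9 x + 1


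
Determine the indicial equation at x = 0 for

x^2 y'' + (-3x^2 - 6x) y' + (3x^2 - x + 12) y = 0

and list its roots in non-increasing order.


Divide by x^2 to reach normal form y'' + P_1(x) y' + P_2(x) y = 0 with P_1(x) = -3 - 6/x and P_2(x) = 3 - 1/x + 12/x^2.
x = 0 is a singular point because the y'-coefficient -3 - 6/x has a pole at x = 0 and the y-coefficient 3 - 1/x + 12/x^2 has a pole at x = 0.
It is a regular singular point because x P_1(x) = p(x) = -3x - 6 and x^2 P_2(x) = q(x) = 3x^2 - x + 12 are polynomials, hence analytic at x = 0.
p(0) = -6,  q(0) = 12.
Indicial equation: r(r-1) + p(0) r + q(0) = 0, i.e. r^2 + (p(0) - 1) r + q(0) = 0, i.e. r^2 - 7 r + 12 = 0.
Discriminant: (-7)^2 - 4(12) = 1, so r = (7 ± 1)/2.
Solving: r_1 = 4, r_2 = 3.

indicial: r^2 - 7 r + 12 = 0; roots r_1 = 4, r_2 = 3
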